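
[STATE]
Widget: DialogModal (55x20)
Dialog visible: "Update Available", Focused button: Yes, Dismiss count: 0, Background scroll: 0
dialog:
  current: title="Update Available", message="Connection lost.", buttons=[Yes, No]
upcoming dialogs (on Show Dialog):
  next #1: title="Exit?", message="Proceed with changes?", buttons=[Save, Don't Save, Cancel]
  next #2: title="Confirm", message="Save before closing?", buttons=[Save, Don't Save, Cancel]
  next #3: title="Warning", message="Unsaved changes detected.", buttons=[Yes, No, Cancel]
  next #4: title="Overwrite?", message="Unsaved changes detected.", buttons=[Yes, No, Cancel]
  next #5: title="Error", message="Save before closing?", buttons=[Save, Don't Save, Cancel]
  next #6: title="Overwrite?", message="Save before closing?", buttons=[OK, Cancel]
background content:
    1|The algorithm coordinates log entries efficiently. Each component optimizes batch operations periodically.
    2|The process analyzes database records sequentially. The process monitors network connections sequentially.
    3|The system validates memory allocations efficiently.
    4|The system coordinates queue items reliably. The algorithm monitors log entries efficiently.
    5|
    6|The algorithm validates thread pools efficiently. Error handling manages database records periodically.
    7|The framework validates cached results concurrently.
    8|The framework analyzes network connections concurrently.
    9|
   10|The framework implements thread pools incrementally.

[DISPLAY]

The algorithm coordinates log entries efficiently. Each
The process analyzes database records sequentially. The
The system validates memory allocations efficiently.   
The system coordinates queue items reliably. The algori
                                                       
The algorithm validates thread pools efficiently. Error
The framework validates cached results concurrently.   
The framework ana┌──────────────────┐tions concurrently
                 │ Update Available │                  
The framework imp│ Connection lost. │ incrementally.   
                 │    [Yes]  No     │                  
                 └──────────────────┘                  
                                                       
                                                       
                                                       
                                                       
                                                       
                                                       
                                                       
                                                       


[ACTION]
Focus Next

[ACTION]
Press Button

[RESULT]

The algorithm coordinates log entries efficiently. Each
The process analyzes database records sequentially. The
The system validates memory allocations efficiently.   
The system coordinates queue items reliably. The algori
                                                       
The algorithm validates thread pools efficiently. Error
The framework validates cached results concurrently.   
The framework analyzes network connections concurrently
                                                       
The framework implements thread pools incrementally.   
                                                       
                                                       
                                                       
                                                       
                                                       
                                                       
                                                       
                                                       
                                                       
                                                       


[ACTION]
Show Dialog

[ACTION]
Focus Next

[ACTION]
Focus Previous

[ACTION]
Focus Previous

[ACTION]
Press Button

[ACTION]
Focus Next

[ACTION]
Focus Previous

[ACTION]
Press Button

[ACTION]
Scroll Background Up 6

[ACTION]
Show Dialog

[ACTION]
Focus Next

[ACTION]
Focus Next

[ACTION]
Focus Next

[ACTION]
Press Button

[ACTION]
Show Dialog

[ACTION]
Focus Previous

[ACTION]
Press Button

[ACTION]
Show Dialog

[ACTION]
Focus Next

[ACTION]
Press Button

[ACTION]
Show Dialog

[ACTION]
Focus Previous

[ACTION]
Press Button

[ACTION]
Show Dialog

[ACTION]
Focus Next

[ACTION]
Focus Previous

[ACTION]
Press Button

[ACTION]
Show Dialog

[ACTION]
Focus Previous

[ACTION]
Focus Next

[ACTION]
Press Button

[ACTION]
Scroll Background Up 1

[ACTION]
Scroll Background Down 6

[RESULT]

The framework validates cached results concurrently.   
The framework analyzes network connections concurrently
                                                       
The framework implements thread pools incrementally.   
                                                       
                                                       
                                                       
                                                       
                                                       
                                                       
                                                       
                                                       
                                                       
                                                       
                                                       
                                                       
                                                       
                                                       
                                                       
                                                       


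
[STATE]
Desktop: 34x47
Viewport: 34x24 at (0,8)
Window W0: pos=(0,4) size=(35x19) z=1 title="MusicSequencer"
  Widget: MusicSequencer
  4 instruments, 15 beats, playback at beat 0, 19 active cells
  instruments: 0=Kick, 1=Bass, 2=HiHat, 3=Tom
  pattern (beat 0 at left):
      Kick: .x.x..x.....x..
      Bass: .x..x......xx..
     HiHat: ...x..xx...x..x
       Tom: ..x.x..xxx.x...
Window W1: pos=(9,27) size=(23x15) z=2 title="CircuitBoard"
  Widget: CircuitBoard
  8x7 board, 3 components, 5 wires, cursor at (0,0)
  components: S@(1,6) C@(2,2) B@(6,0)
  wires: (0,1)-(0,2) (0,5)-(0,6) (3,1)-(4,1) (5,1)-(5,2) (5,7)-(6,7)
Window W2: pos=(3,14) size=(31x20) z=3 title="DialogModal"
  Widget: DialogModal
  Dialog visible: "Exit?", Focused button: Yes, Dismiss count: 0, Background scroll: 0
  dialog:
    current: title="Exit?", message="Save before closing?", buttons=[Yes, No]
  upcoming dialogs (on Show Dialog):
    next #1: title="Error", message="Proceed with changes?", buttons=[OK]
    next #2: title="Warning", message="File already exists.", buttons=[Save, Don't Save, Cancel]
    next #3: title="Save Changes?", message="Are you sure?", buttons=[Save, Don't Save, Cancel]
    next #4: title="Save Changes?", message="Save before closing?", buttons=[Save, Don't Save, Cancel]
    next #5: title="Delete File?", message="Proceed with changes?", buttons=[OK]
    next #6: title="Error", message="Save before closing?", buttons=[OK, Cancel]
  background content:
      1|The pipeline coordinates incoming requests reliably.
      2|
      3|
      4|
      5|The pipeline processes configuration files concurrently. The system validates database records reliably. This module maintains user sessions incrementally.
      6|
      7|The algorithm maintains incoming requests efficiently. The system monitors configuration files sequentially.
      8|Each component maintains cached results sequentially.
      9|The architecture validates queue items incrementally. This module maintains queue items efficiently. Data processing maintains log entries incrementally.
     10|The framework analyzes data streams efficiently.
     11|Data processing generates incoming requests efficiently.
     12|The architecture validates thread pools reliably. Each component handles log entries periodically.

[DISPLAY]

┃  Kick·█·█··█·····█··            
┃  Bass·█··█······██··            
┃ HiHat···█··██···█··█            
┃   Tom··█·█··███·█···            
┃                                 
┃                                 
┃  ┏━━━━━━━━━━━━━━━━━━━━━━━━━━━━━┓
┃  ┃ DialogModal                 ┃
┃  ┠─────────────────────────────┨
┃  ┃The pipeline coordinates inco┃
┃  ┃                             ┃
┃  ┃                             ┃
┃  ┃                             ┃
┃  ┃The pipeline processes config┃
┗━━┃  ┌──────────────────────┐   ┃
   ┃Th│        Exit?         │com┃
   ┃Ea│ Save before closing? │ach┃
   ┃Th│      [Yes]  No       │ qu┃
   ┃Th└──────────────────────┘a s┃
   ┃Data processing generates inc┃
   ┃The architecture validates th┃
   ┃                             ┃
   ┃                             ┃
   ┃                             ┃


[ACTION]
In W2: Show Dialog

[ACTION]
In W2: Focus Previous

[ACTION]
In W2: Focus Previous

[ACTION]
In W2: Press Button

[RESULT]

┃  Kick·█·█··█·····█··            
┃  Bass·█··█······██··            
┃ HiHat···█··██···█··█            
┃   Tom··█·█··███·█···            
┃                                 
┃                                 
┃  ┏━━━━━━━━━━━━━━━━━━━━━━━━━━━━━┓
┃  ┃ DialogModal                 ┃
┃  ┠─────────────────────────────┨
┃  ┃The pipeline coordinates inco┃
┃  ┃                             ┃
┃  ┃                             ┃
┃  ┃                             ┃
┃  ┃The pipeline processes config┃
┗━━┃                             ┃
   ┃The algorithm maintains incom┃
   ┃Each component maintains cach┃
   ┃The architecture validates qu┃
   ┃The framework analyzes data s┃
   ┃Data processing generates inc┃
   ┃The architecture validates th┃
   ┃                             ┃
   ┃                             ┃
   ┃                             ┃


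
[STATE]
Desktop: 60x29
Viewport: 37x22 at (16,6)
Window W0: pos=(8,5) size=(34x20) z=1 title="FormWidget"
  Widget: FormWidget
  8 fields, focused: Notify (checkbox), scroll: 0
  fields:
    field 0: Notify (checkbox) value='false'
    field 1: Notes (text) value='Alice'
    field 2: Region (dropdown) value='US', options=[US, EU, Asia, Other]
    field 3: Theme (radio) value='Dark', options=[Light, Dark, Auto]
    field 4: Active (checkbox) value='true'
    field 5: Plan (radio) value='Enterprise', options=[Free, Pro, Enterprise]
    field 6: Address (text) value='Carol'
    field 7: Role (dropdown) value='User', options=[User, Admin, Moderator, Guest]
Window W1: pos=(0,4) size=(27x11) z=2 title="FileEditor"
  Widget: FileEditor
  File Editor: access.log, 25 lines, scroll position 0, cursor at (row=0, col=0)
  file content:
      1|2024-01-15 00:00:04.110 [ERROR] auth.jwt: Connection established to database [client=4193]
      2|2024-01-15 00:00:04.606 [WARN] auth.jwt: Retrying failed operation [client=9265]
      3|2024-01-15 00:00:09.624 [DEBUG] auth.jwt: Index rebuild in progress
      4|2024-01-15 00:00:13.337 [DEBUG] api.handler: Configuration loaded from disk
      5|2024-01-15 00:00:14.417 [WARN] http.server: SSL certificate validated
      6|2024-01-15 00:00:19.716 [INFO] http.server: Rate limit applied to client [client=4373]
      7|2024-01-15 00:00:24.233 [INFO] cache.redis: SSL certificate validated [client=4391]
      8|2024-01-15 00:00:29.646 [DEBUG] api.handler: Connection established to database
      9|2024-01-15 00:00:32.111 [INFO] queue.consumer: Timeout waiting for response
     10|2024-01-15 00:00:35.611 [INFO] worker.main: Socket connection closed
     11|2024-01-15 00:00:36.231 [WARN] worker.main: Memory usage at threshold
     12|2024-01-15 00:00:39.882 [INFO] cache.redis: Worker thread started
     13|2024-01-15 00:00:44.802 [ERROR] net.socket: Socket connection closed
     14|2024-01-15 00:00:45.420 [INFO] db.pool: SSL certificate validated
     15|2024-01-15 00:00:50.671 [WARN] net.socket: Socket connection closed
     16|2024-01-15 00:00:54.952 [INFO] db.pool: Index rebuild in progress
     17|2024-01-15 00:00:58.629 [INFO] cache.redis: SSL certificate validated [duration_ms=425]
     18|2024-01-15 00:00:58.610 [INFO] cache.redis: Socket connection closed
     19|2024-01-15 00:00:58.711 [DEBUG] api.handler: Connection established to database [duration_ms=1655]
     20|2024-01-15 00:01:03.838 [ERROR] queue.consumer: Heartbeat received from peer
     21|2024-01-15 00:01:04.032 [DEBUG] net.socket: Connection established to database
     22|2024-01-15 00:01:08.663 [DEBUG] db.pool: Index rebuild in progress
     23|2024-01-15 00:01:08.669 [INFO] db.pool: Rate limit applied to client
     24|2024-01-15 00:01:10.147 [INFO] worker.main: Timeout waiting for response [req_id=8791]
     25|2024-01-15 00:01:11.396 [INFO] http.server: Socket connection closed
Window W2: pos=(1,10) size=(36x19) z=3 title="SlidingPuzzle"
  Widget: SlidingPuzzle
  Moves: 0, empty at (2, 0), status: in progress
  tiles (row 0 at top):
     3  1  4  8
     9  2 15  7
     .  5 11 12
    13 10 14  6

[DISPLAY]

──────────┨              ┃           
0:04.110 ▲┃──────────────┨           
0:04.606 █┃              ┃           
0:09.624 ░┃ce           ]┃           
━━━━━━━━━━━━━━━━━━━━┓  ▼]┃           
                    ┃ Dar┃           
────────────────────┨    ┃           
─┬────┐             ┃Pro ┃           
 │  8 │             ┃   ]┃           
─┼────┤             ┃  ▼]┃           
 │  7 │             ┃    ┃           
─┼────┤             ┃    ┃           
 │ 12 │             ┃    ┃           
─┼────┤             ┃    ┃           
 │  6 │             ┃    ┃           
─┴────┘             ┃    ┃           
                    ┃    ┃           
                    ┃    ┃           
                    ┃━━━━┛           
                    ┃                
                    ┃                
                    ┃                


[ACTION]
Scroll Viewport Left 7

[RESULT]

─────────────────┨              ┃    
15 00:00:04.110 ▲┃──────────────┨    
15 00:00:04.606 █┃              ┃    
15 00:00:09.624 ░┃ce           ]┃    
━━━━━━━━━━━━━━━━━━━━━━━━━━━┓  ▼]┃    
gPuzzle                    ┃ Dar┃    
───────────────────────────┨    ┃    
───┬────┬────┐             ┃Pro ┃    
 1 │  4 │  8 │             ┃   ]┃    
───┼────┼────┤             ┃  ▼]┃    
 2 │ 15 │  7 │             ┃    ┃    
───┼────┼────┤             ┃    ┃    
 5 │ 11 │ 12 │             ┃    ┃    
───┼────┼────┤             ┃    ┃    
10 │ 14 │  6 │             ┃    ┃    
───┴────┴────┘             ┃    ┃    
0                          ┃    ┃    
                           ┃    ┃    
                           ┃━━━━┛    
                           ┃         
                           ┃         
                           ┃         


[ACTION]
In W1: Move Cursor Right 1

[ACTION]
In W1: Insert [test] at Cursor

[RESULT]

─────────────────┨              ┃    
-01-15 00:00:04.▲┃──────────────┨    
15 00:00:04.606 █┃              ┃    
15 00:00:09.624 ░┃ce           ]┃    
━━━━━━━━━━━━━━━━━━━━━━━━━━━┓  ▼]┃    
gPuzzle                    ┃ Dar┃    
───────────────────────────┨    ┃    
───┬────┬────┐             ┃Pro ┃    
 1 │  4 │  8 │             ┃   ]┃    
───┼────┼────┤             ┃  ▼]┃    
 2 │ 15 │  7 │             ┃    ┃    
───┼────┼────┤             ┃    ┃    
 5 │ 11 │ 12 │             ┃    ┃    
───┼────┼────┤             ┃    ┃    
10 │ 14 │  6 │             ┃    ┃    
───┴────┴────┘             ┃    ┃    
0                          ┃    ┃    
                           ┃    ┃    
                           ┃━━━━┛    
                           ┃         
                           ┃         
                           ┃         


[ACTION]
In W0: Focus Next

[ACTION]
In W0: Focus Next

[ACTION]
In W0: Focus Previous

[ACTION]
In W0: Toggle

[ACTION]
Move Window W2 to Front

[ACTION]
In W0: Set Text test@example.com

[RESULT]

─────────────────┨              ┃    
-01-15 00:00:04.▲┃──────────────┨    
15 00:00:04.606 █┃              ┃    
15 00:00:09.624 ░┃t@example.com]┃    
━━━━━━━━━━━━━━━━━━━━━━━━━━━┓  ▼]┃    
gPuzzle                    ┃ Dar┃    
───────────────────────────┨    ┃    
───┬────┬────┐             ┃Pro ┃    
 1 │  4 │  8 │             ┃   ]┃    
───┼────┼────┤             ┃  ▼]┃    
 2 │ 15 │  7 │             ┃    ┃    
───┼────┼────┤             ┃    ┃    
 5 │ 11 │ 12 │             ┃    ┃    
───┼────┼────┤             ┃    ┃    
10 │ 14 │  6 │             ┃    ┃    
───┴────┴────┘             ┃    ┃    
0                          ┃    ┃    
                           ┃    ┃    
                           ┃━━━━┛    
                           ┃         
                           ┃         
                           ┃         


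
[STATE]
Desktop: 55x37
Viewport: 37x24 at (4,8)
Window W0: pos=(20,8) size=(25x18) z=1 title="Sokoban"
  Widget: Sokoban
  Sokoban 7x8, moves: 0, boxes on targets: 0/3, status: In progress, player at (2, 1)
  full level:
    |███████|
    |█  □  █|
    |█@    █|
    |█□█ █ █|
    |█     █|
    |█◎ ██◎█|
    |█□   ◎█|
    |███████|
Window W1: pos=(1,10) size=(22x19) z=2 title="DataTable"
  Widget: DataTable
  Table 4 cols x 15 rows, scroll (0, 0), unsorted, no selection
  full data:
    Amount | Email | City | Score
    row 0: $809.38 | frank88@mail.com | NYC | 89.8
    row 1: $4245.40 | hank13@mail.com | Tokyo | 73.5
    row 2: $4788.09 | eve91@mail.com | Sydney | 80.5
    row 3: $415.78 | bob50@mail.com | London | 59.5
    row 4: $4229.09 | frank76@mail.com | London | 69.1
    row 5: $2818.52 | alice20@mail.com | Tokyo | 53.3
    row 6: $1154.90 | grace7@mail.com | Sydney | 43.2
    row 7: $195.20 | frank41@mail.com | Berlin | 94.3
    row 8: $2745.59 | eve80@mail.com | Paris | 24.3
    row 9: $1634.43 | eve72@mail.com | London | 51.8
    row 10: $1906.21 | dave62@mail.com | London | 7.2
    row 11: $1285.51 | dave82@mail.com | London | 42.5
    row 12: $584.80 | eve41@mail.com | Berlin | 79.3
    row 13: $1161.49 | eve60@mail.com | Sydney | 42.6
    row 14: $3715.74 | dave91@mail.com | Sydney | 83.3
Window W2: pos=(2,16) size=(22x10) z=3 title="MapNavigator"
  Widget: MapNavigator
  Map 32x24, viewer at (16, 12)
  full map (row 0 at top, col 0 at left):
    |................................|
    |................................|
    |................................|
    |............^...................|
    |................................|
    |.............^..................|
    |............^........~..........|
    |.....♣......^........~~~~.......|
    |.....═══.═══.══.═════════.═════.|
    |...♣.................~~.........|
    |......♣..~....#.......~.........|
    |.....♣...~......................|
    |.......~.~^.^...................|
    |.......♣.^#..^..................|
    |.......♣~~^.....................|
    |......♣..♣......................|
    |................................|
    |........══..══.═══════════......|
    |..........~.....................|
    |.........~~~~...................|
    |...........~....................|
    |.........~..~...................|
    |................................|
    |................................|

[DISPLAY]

                ┏━━━━━━━━━━━━━━━━━━━━
                ┃ Sokoban            
━━━━━━━━━━━━━━━━━━┓──────────────────
ataTable          ┃█████             
──────────────────┨ □  █             
ount  │Email      ┃    █             
──────┼───────────┃█ █ █             
09.38 │frank88@mai┃    █             
━━━━━━━━━━━━━━━━━━━┓██◎█             
MapNavigator       ┃  ◎█             
───────────────────┨████             
..............~~...┃es: 0  0/3       
..~....#.......~...┃                 
..~................┃                 
~.~^.^...@.........┃                 
♣.^#..^............┃                 
♣~~^...............┃                 
━━━━━━━━━━━━━━━━━━━┛━━━━━━━━━━━━━━━━━
285.51│dave82@mail┃                  
84.80 │eve41@mail.┃                  
━━━━━━━━━━━━━━━━━━┛                  
                                     
                                     
                                     


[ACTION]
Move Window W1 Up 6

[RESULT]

──────┼───────────┃━━━━━━━━━━━━━━━━━━
09.38 │frank88@mai┃okoban            
245.40│hank13@mail┃──────────────────
788.09│eve91@mail.┃█████             
15.78 │bob50@mail.┃ □  █             
229.09│frank76@mai┃    █             
818.52│alice20@mai┃█ █ █             
154.90│grace7@mail┃    █             
━━━━━━━━━━━━━━━━━━━┓██◎█             
MapNavigator       ┃  ◎█             
───────────────────┨████             
..............~~...┃es: 0  0/3       
..~....#.......~...┃                 
..~................┃                 
~.~^.^...@.........┃                 
♣.^#..^............┃                 
♣~~^...............┃                 
━━━━━━━━━━━━━━━━━━━┛━━━━━━━━━━━━━━━━━
                                     
                                     
                                     
                                     
                                     
                                     


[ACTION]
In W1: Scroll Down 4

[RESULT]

──────┼───────────┃━━━━━━━━━━━━━━━━━━
788.09│eve91@mail.┃okoban            
15.78 │bob50@mail.┃──────────────────
229.09│frank76@mai┃█████             
818.52│alice20@mai┃ □  █             
154.90│grace7@mail┃    █             
95.20 │frank41@mai┃█ █ █             
745.59│eve80@mail.┃    █             
━━━━━━━━━━━━━━━━━━━┓██◎█             
MapNavigator       ┃  ◎█             
───────────────────┨████             
..............~~...┃es: 0  0/3       
..~....#.......~...┃                 
..~................┃                 
~.~^.^...@.........┃                 
♣.^#..^............┃                 
♣~~^...............┃                 
━━━━━━━━━━━━━━━━━━━┛━━━━━━━━━━━━━━━━━
                                     
                                     
                                     
                                     
                                     
                                     


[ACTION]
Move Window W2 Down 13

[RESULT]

──────┼───────────┃━━━━━━━━━━━━━━━━━━
788.09│eve91@mail.┃okoban            
15.78 │bob50@mail.┃──────────────────
229.09│frank76@mai┃█████             
818.52│alice20@mai┃ □  █             
154.90│grace7@mail┃    █             
95.20 │frank41@mai┃█ █ █             
745.59│eve80@mail.┃    █             
634.43│eve72@mail.┃ ██◎█             
906.21│dave62@mail┃   ◎█             
285.51│dave82@mail┃█████             
84.80 │eve41@mail.┃ves: 0  0/3       
161.49│eve60@mail.┃                  
715.74│dave91@mail┃                  
━━━━━━━━━━━━━━━━━━┛                  
                ┃                    
                ┃                    
                ┗━━━━━━━━━━━━━━━━━━━━
                                     
━━━━━━━━━━━━━━━━━━━┓                 
MapNavigator       ┃                 
───────────────────┨                 
..............~~...┃                 
..~....#.......~...┃                 


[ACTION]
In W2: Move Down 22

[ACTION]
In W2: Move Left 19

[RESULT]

──────┼───────────┃━━━━━━━━━━━━━━━━━━
788.09│eve91@mail.┃okoban            
15.78 │bob50@mail.┃──────────────────
229.09│frank76@mai┃█████             
818.52│alice20@mai┃ □  █             
154.90│grace7@mail┃    █             
95.20 │frank41@mai┃█ █ █             
745.59│eve80@mail.┃    █             
634.43│eve72@mail.┃ ██◎█             
906.21│dave62@mail┃   ◎█             
285.51│dave82@mail┃█████             
84.80 │eve41@mail.┃ves: 0  0/3       
161.49│eve60@mail.┃                  
715.74│dave91@mail┃                  
━━━━━━━━━━━━━━━━━━┛                  
                ┃                    
                ┃                    
                ┗━━━━━━━━━━━━━━━━━━━━
                                     
━━━━━━━━━━━━━━━━━━━┓                 
MapNavigator       ┃                 
───────────────────┨                 
         ..........┃                 
         .........~┃                 


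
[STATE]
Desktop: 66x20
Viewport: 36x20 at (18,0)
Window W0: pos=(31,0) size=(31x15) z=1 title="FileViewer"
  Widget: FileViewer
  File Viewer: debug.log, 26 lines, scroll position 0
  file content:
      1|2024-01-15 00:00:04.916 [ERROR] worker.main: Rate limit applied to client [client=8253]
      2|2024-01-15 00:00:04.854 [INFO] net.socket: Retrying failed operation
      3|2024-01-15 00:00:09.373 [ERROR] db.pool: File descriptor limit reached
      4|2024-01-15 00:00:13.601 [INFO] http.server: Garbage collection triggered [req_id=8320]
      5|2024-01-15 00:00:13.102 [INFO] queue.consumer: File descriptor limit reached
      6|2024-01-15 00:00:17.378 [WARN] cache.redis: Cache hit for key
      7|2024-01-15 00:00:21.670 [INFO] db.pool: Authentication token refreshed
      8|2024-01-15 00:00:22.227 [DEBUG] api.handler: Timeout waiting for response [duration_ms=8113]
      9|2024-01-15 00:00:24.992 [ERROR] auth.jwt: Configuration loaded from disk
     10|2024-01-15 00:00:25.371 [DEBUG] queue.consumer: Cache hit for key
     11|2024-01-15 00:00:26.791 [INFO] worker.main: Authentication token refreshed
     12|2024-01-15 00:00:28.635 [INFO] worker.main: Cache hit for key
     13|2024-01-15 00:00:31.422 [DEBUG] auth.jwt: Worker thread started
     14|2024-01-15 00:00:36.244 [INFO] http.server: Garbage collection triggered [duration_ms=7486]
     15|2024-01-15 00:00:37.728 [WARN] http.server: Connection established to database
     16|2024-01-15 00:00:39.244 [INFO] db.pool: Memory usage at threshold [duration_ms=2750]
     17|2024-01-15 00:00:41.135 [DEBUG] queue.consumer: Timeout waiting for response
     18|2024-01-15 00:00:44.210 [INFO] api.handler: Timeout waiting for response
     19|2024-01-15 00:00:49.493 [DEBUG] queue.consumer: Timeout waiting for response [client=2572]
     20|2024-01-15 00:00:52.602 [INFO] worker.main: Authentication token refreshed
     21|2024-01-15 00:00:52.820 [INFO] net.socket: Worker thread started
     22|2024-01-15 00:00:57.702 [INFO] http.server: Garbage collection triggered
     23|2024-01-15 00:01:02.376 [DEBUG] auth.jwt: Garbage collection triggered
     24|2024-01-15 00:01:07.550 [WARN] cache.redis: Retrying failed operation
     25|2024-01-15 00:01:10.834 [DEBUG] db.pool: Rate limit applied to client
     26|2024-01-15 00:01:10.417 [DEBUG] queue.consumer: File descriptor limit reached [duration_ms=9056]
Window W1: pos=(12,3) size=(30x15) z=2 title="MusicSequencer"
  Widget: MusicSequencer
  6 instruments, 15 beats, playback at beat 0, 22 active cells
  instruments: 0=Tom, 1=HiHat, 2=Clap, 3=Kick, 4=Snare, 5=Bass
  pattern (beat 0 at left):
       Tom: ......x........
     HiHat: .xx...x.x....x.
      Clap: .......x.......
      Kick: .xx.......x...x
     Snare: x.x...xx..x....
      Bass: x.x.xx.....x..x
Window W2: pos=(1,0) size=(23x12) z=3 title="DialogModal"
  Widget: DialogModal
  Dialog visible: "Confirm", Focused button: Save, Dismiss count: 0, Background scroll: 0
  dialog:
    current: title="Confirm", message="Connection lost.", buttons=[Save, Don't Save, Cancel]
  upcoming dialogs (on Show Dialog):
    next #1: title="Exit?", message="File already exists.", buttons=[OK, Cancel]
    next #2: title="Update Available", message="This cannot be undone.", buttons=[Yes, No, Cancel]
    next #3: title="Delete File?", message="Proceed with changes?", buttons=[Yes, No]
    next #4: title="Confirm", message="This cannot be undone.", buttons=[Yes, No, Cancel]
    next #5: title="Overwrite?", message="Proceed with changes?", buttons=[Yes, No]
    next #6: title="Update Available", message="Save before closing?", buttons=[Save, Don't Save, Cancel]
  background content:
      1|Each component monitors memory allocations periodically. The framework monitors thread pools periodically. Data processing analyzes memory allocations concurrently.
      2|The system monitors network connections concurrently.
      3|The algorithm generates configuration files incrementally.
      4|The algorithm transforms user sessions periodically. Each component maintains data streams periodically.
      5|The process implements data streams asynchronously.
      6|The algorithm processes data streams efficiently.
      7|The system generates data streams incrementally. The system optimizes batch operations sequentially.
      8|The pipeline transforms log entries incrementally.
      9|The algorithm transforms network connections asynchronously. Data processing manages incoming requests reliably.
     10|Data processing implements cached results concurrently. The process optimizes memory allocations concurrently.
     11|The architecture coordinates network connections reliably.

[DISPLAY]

━━━━━┓       ┏━━━━━━━━━━━━━━━━━━━━━━
     ┃       ┃ FileViewer           
─────┨       ┠──────────────────────
onito┃━━━━━━━━━━━━━━━━━┓ 00:00:04.91
──┐ n┃ncer             ┃ 00:00:04.85
  │at┃─────────────────┨ 00:00:09.37
st│fo┃5678901234       ┃ 00:00:13.60
 S│nt┃·█········       ┃ 00:00:13.10
──┘ss┃·█·█····█·       ┃ 00:00:17.37
ates ┃··█·······       ┃ 00:00:21.67
nsfor┃·····█···█       ┃ 00:00:22.22
━━━━━┛·██··█····       ┃ 00:00:24.99
s█·█·██·····█··█       ┃ 00:00:25.37
                       ┃ 00:00:26.79
                       ┃━━━━━━━━━━━━
                       ┃            
                       ┃            
━━━━━━━━━━━━━━━━━━━━━━━┛            
                                    
                                    


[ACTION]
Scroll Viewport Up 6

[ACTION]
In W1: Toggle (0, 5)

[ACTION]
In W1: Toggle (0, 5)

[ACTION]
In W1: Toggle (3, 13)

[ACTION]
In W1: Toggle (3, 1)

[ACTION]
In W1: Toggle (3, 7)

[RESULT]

━━━━━┓       ┏━━━━━━━━━━━━━━━━━━━━━━
     ┃       ┃ FileViewer           
─────┨       ┠──────────────────────
onito┃━━━━━━━━━━━━━━━━━┓ 00:00:04.91
──┐ n┃ncer             ┃ 00:00:04.85
  │at┃─────────────────┨ 00:00:09.37
st│fo┃5678901234       ┃ 00:00:13.60
 S│nt┃·█········       ┃ 00:00:13.10
──┘ss┃·█·█····█·       ┃ 00:00:17.37
ates ┃··█·······       ┃ 00:00:21.67
nsfor┃··█··█··██       ┃ 00:00:22.22
━━━━━┛·██··█····       ┃ 00:00:24.99
s█·█·██·····█··█       ┃ 00:00:25.37
                       ┃ 00:00:26.79
                       ┃━━━━━━━━━━━━
                       ┃            
                       ┃            
━━━━━━━━━━━━━━━━━━━━━━━┛            
                                    
                                    


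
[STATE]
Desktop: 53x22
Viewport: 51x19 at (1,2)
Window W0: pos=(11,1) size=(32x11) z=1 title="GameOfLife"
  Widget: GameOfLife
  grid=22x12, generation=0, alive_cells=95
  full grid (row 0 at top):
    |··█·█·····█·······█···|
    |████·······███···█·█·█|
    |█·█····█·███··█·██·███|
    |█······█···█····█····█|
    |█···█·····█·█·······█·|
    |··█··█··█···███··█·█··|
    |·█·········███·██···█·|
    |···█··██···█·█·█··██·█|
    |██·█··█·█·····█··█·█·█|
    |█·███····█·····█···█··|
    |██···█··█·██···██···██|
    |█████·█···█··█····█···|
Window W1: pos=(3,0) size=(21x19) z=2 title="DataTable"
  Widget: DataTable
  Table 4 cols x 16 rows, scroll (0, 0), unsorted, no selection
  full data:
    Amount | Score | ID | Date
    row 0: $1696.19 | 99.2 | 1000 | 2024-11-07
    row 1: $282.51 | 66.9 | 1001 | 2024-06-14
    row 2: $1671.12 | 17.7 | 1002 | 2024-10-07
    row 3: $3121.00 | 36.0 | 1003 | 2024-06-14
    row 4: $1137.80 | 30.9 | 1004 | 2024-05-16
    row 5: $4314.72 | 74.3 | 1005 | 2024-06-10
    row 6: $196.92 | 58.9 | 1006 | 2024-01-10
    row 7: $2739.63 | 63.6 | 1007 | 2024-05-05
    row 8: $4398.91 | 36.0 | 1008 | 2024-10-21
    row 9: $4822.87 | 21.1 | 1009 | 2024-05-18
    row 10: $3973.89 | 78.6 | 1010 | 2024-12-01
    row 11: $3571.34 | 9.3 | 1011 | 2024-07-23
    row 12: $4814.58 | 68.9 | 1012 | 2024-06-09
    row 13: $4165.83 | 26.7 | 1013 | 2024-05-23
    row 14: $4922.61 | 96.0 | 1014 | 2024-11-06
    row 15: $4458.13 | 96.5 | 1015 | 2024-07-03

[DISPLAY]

  ┠───────────────────┨                  ┃         
  ┃Amount  │Score│ID  ┃──────────────────┨         
  ┃────────┼─────┼────┃                  ┃         
  ┃$1696.19│99.2 │1000┃····█····█        ┃         
  ┃$282.51 │66.9 │1001┃█·······█·        ┃         
  ┃$1671.12│17.7 │1002┃███··█·█··        ┃         
  ┃$3121.00│36.0 │1003┃██·██···█·        ┃         
  ┃$1137.80│30.9 │1004┃·█·█··██·█        ┃         
  ┃$4314.72│74.3 │1005┃··█··█·█·█        ┃         
  ┃$196.92 │58.9 │1006┃━━━━━━━━━━━━━━━━━━┛         
  ┃$2739.63│63.6 │1007┃                            
  ┃$4398.91│36.0 │1008┃                            
  ┃$4822.87│21.1 │1009┃                            
  ┃$3973.89│78.6 │1010┃                            
  ┃$3571.34│9.3  │1011┃                            
  ┃$4814.58│68.9 │1012┃                            
  ┗━━━━━━━━━━━━━━━━━━━┛                            
                                                   
                                                   


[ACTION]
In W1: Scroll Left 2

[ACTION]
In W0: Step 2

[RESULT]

  ┠───────────────────┨                  ┃         
  ┃Amount  │Score│ID  ┃──────────────────┨         
  ┃────────┼─────┼────┃                  ┃         
  ┃$1696.19│99.2 │1000┃████·█·█·█        ┃         
  ┃$282.51 │66.9 │1001┃·██··██··█        ┃         
  ┃$1671.12│17.7 │1002┃··█··█·███        ┃         
  ┃$3121.00│36.0 │1003┃█········█        ┃         
  ┃$1137.80│30.9 │1004┃█······█··        ┃         
  ┃$4314.72│74.3 │1005┃·█········        ┃         
  ┃$196.92 │58.9 │1006┃━━━━━━━━━━━━━━━━━━┛         
  ┃$2739.63│63.6 │1007┃                            
  ┃$4398.91│36.0 │1008┃                            
  ┃$4822.87│21.1 │1009┃                            
  ┃$3973.89│78.6 │1010┃                            
  ┃$3571.34│9.3  │1011┃                            
  ┃$4814.58│68.9 │1012┃                            
  ┗━━━━━━━━━━━━━━━━━━━┛                            
                                                   
                                                   


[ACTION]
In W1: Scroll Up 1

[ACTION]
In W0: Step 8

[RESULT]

  ┠───────────────────┨                  ┃         
  ┃Amount  │Score│ID  ┃──────────────────┨         
  ┃────────┼─────┼────┃                  ┃         
  ┃$1696.19│99.2 │1000┃··········        ┃         
  ┃$282.51 │66.9 │1001┃·······██·        ┃         
  ┃$1671.12│17.7 │1002┃··█··██···        ┃         
  ┃$3121.00│36.0 │1003┃··█··█····        ┃         
  ┃$1137.80│30.9 │1004┃·██·█·█···        ┃         
  ┃$4314.72│74.3 │1005┃··█·█·██··        ┃         
  ┃$196.92 │58.9 │1006┃━━━━━━━━━━━━━━━━━━┛         
  ┃$2739.63│63.6 │1007┃                            
  ┃$4398.91│36.0 │1008┃                            
  ┃$4822.87│21.1 │1009┃                            
  ┃$3973.89│78.6 │1010┃                            
  ┃$3571.34│9.3  │1011┃                            
  ┃$4814.58│68.9 │1012┃                            
  ┗━━━━━━━━━━━━━━━━━━━┛                            
                                                   
                                                   
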